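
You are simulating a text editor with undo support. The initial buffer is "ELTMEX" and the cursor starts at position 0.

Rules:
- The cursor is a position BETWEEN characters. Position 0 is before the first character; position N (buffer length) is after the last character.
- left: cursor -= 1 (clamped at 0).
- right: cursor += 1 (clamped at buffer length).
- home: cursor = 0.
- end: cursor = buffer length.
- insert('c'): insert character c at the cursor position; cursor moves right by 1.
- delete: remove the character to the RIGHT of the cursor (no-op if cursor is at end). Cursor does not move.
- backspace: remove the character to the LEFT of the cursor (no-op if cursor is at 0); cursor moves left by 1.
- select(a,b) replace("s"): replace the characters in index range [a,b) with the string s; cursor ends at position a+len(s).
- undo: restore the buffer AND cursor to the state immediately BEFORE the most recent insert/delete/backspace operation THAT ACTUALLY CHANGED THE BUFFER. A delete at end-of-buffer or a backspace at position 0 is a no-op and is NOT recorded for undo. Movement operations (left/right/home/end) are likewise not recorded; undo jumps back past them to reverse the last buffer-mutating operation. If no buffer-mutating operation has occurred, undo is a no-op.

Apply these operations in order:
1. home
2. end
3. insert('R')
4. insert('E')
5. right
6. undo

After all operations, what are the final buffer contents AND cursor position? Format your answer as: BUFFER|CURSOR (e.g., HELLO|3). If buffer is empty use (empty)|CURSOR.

After op 1 (home): buf='ELTMEX' cursor=0
After op 2 (end): buf='ELTMEX' cursor=6
After op 3 (insert('R')): buf='ELTMEXR' cursor=7
After op 4 (insert('E')): buf='ELTMEXRE' cursor=8
After op 5 (right): buf='ELTMEXRE' cursor=8
After op 6 (undo): buf='ELTMEXR' cursor=7

Answer: ELTMEXR|7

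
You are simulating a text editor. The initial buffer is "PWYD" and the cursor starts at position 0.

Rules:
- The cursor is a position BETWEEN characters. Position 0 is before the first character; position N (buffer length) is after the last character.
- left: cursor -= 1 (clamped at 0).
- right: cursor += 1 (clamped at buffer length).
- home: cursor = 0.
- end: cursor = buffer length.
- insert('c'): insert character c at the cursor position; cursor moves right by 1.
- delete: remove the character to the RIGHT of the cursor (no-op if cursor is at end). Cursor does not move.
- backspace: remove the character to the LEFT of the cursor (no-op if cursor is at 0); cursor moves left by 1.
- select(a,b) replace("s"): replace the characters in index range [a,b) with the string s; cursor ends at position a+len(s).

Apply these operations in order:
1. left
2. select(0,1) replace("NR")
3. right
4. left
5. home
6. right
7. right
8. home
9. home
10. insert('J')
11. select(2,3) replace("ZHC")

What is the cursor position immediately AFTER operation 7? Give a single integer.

After op 1 (left): buf='PWYD' cursor=0
After op 2 (select(0,1) replace("NR")): buf='NRWYD' cursor=2
After op 3 (right): buf='NRWYD' cursor=3
After op 4 (left): buf='NRWYD' cursor=2
After op 5 (home): buf='NRWYD' cursor=0
After op 6 (right): buf='NRWYD' cursor=1
After op 7 (right): buf='NRWYD' cursor=2

Answer: 2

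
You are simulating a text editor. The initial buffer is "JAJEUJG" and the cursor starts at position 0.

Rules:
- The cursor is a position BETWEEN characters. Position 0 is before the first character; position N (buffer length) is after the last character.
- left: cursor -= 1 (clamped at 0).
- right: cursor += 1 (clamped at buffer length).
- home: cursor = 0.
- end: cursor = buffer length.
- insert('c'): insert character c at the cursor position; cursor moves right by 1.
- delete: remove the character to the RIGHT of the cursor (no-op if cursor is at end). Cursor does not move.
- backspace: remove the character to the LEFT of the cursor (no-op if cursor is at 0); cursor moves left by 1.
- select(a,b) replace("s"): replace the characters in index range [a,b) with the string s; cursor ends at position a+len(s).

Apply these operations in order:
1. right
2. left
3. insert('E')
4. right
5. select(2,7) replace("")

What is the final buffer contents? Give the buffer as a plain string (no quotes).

After op 1 (right): buf='JAJEUJG' cursor=1
After op 2 (left): buf='JAJEUJG' cursor=0
After op 3 (insert('E')): buf='EJAJEUJG' cursor=1
After op 4 (right): buf='EJAJEUJG' cursor=2
After op 5 (select(2,7) replace("")): buf='EJG' cursor=2

Answer: EJG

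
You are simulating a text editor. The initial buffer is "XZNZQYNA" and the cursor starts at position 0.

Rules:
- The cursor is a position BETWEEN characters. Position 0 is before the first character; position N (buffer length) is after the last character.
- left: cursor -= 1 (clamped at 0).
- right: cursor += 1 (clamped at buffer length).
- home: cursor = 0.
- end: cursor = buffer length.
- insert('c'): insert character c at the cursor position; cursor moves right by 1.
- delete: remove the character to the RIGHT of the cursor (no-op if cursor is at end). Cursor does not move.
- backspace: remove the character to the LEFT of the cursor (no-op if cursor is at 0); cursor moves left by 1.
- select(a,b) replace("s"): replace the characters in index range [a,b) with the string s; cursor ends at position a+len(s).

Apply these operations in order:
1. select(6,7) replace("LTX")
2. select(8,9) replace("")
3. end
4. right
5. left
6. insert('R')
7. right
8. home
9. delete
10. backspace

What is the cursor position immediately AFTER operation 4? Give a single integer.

After op 1 (select(6,7) replace("LTX")): buf='XZNZQYLTXA' cursor=9
After op 2 (select(8,9) replace("")): buf='XZNZQYLTA' cursor=8
After op 3 (end): buf='XZNZQYLTA' cursor=9
After op 4 (right): buf='XZNZQYLTA' cursor=9

Answer: 9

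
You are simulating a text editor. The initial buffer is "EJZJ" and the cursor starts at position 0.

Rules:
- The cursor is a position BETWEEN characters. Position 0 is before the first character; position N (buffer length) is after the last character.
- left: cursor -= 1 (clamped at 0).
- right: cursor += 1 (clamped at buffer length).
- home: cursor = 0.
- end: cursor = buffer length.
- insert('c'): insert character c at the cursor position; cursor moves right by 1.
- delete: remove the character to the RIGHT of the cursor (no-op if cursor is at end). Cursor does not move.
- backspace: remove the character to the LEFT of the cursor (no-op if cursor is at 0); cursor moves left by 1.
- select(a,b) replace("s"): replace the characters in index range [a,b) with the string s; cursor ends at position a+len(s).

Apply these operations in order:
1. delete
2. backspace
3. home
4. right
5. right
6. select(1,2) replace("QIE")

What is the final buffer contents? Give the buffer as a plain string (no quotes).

After op 1 (delete): buf='JZJ' cursor=0
After op 2 (backspace): buf='JZJ' cursor=0
After op 3 (home): buf='JZJ' cursor=0
After op 4 (right): buf='JZJ' cursor=1
After op 5 (right): buf='JZJ' cursor=2
After op 6 (select(1,2) replace("QIE")): buf='JQIEJ' cursor=4

Answer: JQIEJ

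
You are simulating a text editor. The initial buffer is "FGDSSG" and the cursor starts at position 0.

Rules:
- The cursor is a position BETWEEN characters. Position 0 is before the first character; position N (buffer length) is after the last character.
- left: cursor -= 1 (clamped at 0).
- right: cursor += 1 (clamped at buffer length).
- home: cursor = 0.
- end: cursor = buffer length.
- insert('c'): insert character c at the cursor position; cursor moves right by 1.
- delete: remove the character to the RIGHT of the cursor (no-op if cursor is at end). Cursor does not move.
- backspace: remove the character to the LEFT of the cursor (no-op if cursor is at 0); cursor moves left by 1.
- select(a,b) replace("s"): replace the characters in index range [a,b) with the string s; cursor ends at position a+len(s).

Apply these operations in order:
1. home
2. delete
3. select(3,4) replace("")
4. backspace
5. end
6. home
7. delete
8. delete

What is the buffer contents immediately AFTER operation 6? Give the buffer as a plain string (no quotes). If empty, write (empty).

Answer: GDG

Derivation:
After op 1 (home): buf='FGDSSG' cursor=0
After op 2 (delete): buf='GDSSG' cursor=0
After op 3 (select(3,4) replace("")): buf='GDSG' cursor=3
After op 4 (backspace): buf='GDG' cursor=2
After op 5 (end): buf='GDG' cursor=3
After op 6 (home): buf='GDG' cursor=0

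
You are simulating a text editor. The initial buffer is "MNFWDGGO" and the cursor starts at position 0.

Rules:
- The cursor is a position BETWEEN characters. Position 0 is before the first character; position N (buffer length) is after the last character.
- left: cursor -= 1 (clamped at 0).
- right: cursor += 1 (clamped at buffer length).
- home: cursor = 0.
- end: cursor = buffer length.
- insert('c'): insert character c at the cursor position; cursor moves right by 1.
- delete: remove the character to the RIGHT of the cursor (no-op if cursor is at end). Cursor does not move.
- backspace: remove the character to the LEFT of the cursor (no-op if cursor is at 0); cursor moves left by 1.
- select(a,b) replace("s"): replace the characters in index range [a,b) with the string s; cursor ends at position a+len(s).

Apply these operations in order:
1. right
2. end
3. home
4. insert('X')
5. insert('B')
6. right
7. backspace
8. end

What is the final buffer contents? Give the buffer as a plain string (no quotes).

After op 1 (right): buf='MNFWDGGO' cursor=1
After op 2 (end): buf='MNFWDGGO' cursor=8
After op 3 (home): buf='MNFWDGGO' cursor=0
After op 4 (insert('X')): buf='XMNFWDGGO' cursor=1
After op 5 (insert('B')): buf='XBMNFWDGGO' cursor=2
After op 6 (right): buf='XBMNFWDGGO' cursor=3
After op 7 (backspace): buf='XBNFWDGGO' cursor=2
After op 8 (end): buf='XBNFWDGGO' cursor=9

Answer: XBNFWDGGO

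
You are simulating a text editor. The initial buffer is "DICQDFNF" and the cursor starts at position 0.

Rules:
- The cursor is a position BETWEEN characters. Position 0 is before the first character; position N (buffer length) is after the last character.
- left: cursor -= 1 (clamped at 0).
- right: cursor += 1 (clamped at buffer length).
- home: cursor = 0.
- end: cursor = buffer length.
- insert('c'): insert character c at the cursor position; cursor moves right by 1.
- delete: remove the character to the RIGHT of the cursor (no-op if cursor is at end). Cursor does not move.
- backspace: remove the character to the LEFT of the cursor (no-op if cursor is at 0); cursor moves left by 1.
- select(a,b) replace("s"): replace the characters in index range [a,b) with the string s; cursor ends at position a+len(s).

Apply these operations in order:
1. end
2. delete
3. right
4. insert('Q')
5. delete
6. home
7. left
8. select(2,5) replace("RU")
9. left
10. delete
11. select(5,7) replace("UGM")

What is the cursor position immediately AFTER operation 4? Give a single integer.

Answer: 9

Derivation:
After op 1 (end): buf='DICQDFNF' cursor=8
After op 2 (delete): buf='DICQDFNF' cursor=8
After op 3 (right): buf='DICQDFNF' cursor=8
After op 4 (insert('Q')): buf='DICQDFNFQ' cursor=9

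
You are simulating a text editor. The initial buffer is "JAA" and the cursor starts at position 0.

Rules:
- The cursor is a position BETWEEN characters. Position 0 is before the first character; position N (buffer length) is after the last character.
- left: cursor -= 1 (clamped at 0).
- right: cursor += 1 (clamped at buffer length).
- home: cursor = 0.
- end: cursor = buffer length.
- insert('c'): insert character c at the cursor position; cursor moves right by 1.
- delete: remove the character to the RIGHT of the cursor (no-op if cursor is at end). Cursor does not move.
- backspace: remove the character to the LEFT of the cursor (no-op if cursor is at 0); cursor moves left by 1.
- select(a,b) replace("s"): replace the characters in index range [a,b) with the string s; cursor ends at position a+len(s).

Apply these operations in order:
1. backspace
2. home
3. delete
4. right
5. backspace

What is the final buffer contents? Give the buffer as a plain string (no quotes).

Answer: A

Derivation:
After op 1 (backspace): buf='JAA' cursor=0
After op 2 (home): buf='JAA' cursor=0
After op 3 (delete): buf='AA' cursor=0
After op 4 (right): buf='AA' cursor=1
After op 5 (backspace): buf='A' cursor=0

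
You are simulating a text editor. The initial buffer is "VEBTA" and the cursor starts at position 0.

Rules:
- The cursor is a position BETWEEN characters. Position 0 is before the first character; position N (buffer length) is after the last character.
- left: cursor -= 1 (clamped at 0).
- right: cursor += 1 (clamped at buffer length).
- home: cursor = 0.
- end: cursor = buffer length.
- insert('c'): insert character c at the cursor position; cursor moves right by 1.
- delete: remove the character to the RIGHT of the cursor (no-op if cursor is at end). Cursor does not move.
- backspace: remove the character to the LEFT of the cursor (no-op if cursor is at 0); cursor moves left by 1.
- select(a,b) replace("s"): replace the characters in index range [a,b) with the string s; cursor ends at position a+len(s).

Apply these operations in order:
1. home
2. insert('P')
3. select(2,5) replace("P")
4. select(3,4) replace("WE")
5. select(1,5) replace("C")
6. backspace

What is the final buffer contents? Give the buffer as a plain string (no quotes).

Answer: P

Derivation:
After op 1 (home): buf='VEBTA' cursor=0
After op 2 (insert('P')): buf='PVEBTA' cursor=1
After op 3 (select(2,5) replace("P")): buf='PVPA' cursor=3
After op 4 (select(3,4) replace("WE")): buf='PVPWE' cursor=5
After op 5 (select(1,5) replace("C")): buf='PC' cursor=2
After op 6 (backspace): buf='P' cursor=1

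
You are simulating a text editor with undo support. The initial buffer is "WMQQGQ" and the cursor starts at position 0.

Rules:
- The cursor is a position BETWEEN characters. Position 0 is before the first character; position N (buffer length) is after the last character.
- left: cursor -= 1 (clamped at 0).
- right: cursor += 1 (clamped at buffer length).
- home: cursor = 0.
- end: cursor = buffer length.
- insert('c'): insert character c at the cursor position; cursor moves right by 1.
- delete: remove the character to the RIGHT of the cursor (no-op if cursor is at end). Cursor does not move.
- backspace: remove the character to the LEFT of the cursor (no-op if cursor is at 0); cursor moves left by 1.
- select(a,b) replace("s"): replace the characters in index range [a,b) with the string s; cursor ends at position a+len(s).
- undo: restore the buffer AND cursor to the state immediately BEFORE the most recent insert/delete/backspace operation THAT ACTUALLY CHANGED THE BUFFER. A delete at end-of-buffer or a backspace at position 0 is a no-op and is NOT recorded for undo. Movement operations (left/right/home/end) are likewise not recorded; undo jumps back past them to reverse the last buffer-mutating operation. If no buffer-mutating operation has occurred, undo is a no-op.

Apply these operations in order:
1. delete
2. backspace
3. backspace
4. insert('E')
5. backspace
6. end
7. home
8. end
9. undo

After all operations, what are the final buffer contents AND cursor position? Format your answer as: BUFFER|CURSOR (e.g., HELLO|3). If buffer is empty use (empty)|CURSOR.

Answer: EMQQGQ|1

Derivation:
After op 1 (delete): buf='MQQGQ' cursor=0
After op 2 (backspace): buf='MQQGQ' cursor=0
After op 3 (backspace): buf='MQQGQ' cursor=0
After op 4 (insert('E')): buf='EMQQGQ' cursor=1
After op 5 (backspace): buf='MQQGQ' cursor=0
After op 6 (end): buf='MQQGQ' cursor=5
After op 7 (home): buf='MQQGQ' cursor=0
After op 8 (end): buf='MQQGQ' cursor=5
After op 9 (undo): buf='EMQQGQ' cursor=1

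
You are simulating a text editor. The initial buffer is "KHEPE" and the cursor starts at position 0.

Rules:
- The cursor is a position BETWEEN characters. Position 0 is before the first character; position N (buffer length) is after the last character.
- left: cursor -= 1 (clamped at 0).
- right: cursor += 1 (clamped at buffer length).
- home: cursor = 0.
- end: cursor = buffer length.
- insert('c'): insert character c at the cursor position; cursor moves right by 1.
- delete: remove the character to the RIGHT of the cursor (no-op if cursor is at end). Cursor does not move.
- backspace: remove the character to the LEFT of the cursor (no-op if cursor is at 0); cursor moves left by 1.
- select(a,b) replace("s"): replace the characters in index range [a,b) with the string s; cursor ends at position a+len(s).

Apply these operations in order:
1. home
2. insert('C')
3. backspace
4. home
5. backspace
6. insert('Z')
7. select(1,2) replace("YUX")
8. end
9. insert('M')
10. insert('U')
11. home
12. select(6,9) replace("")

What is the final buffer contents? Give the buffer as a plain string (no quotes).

Answer: ZYUXHEU

Derivation:
After op 1 (home): buf='KHEPE' cursor=0
After op 2 (insert('C')): buf='CKHEPE' cursor=1
After op 3 (backspace): buf='KHEPE' cursor=0
After op 4 (home): buf='KHEPE' cursor=0
After op 5 (backspace): buf='KHEPE' cursor=0
After op 6 (insert('Z')): buf='ZKHEPE' cursor=1
After op 7 (select(1,2) replace("YUX")): buf='ZYUXHEPE' cursor=4
After op 8 (end): buf='ZYUXHEPE' cursor=8
After op 9 (insert('M')): buf='ZYUXHEPEM' cursor=9
After op 10 (insert('U')): buf='ZYUXHEPEMU' cursor=10
After op 11 (home): buf='ZYUXHEPEMU' cursor=0
After op 12 (select(6,9) replace("")): buf='ZYUXHEU' cursor=6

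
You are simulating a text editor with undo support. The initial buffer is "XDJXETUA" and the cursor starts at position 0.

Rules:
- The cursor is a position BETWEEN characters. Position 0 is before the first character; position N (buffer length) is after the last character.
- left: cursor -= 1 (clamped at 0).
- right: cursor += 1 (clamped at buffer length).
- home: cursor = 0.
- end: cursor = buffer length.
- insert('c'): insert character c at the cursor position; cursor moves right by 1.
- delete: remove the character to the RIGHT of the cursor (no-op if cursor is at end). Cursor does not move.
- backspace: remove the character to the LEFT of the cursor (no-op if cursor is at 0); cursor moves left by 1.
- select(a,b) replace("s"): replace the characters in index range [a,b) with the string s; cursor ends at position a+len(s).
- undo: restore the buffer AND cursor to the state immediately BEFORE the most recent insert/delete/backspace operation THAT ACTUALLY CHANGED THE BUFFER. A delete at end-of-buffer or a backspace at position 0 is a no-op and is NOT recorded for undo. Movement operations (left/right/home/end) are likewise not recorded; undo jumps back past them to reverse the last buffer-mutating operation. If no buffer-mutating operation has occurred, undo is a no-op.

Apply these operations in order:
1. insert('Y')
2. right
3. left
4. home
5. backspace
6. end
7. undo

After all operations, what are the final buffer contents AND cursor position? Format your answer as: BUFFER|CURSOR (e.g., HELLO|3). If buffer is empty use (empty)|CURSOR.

Answer: XDJXETUA|0

Derivation:
After op 1 (insert('Y')): buf='YXDJXETUA' cursor=1
After op 2 (right): buf='YXDJXETUA' cursor=2
After op 3 (left): buf='YXDJXETUA' cursor=1
After op 4 (home): buf='YXDJXETUA' cursor=0
After op 5 (backspace): buf='YXDJXETUA' cursor=0
After op 6 (end): buf='YXDJXETUA' cursor=9
After op 7 (undo): buf='XDJXETUA' cursor=0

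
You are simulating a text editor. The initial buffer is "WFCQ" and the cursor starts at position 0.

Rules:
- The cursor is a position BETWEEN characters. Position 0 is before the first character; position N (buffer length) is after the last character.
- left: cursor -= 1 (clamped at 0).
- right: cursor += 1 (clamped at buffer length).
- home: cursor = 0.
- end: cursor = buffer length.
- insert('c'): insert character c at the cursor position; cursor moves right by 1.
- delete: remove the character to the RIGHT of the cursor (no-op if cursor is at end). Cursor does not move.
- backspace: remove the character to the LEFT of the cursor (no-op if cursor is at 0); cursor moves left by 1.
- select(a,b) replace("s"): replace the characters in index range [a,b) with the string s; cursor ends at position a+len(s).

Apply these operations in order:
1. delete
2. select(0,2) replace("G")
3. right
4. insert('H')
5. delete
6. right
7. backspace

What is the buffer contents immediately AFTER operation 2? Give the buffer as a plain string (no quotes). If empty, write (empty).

Answer: GQ

Derivation:
After op 1 (delete): buf='FCQ' cursor=0
After op 2 (select(0,2) replace("G")): buf='GQ' cursor=1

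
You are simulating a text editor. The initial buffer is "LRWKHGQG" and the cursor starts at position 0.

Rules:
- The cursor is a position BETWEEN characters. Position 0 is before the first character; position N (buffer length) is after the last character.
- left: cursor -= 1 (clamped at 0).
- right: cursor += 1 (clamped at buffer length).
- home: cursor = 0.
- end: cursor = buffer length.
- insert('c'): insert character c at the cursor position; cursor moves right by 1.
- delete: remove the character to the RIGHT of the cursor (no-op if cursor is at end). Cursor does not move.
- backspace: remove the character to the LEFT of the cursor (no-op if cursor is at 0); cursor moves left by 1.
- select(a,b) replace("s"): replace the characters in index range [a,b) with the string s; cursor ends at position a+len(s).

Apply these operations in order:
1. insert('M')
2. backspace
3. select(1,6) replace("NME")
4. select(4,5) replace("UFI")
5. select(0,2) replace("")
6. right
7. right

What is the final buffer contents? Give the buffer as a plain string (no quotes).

After op 1 (insert('M')): buf='MLRWKHGQG' cursor=1
After op 2 (backspace): buf='LRWKHGQG' cursor=0
After op 3 (select(1,6) replace("NME")): buf='LNMEQG' cursor=4
After op 4 (select(4,5) replace("UFI")): buf='LNMEUFIG' cursor=7
After op 5 (select(0,2) replace("")): buf='MEUFIG' cursor=0
After op 6 (right): buf='MEUFIG' cursor=1
After op 7 (right): buf='MEUFIG' cursor=2

Answer: MEUFIG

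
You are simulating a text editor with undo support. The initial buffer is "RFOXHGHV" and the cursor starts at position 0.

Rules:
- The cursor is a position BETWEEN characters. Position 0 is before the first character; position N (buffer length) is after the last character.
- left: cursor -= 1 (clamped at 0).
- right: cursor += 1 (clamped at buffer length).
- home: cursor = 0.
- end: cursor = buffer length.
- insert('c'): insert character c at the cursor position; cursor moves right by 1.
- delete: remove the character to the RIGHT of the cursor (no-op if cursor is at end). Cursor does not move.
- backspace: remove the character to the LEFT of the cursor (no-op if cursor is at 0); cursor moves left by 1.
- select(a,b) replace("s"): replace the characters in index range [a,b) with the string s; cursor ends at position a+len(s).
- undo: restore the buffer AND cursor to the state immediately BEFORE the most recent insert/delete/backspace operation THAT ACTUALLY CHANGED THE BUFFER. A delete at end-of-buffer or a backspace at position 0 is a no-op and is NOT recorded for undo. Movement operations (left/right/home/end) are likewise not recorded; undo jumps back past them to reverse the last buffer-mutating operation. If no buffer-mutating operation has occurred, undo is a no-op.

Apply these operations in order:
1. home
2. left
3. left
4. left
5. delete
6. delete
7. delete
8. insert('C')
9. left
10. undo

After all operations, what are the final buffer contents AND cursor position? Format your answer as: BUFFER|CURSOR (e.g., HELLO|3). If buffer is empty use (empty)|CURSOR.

After op 1 (home): buf='RFOXHGHV' cursor=0
After op 2 (left): buf='RFOXHGHV' cursor=0
After op 3 (left): buf='RFOXHGHV' cursor=0
After op 4 (left): buf='RFOXHGHV' cursor=0
After op 5 (delete): buf='FOXHGHV' cursor=0
After op 6 (delete): buf='OXHGHV' cursor=0
After op 7 (delete): buf='XHGHV' cursor=0
After op 8 (insert('C')): buf='CXHGHV' cursor=1
After op 9 (left): buf='CXHGHV' cursor=0
After op 10 (undo): buf='XHGHV' cursor=0

Answer: XHGHV|0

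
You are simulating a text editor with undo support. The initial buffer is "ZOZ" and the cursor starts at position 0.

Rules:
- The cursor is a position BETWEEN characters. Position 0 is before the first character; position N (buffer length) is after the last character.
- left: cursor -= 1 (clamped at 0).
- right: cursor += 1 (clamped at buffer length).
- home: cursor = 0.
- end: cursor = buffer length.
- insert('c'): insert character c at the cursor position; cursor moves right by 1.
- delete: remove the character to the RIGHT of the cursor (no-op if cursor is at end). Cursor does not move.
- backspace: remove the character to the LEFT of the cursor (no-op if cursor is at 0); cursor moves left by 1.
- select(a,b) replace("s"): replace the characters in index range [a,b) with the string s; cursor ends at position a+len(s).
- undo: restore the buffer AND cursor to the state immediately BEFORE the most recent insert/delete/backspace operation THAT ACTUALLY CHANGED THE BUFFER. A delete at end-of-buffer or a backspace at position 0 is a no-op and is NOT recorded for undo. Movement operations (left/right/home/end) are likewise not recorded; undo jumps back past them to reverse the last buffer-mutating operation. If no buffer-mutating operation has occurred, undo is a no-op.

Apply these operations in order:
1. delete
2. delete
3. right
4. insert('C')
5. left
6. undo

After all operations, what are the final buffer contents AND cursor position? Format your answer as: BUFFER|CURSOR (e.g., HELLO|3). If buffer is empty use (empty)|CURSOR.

After op 1 (delete): buf='OZ' cursor=0
After op 2 (delete): buf='Z' cursor=0
After op 3 (right): buf='Z' cursor=1
After op 4 (insert('C')): buf='ZC' cursor=2
After op 5 (left): buf='ZC' cursor=1
After op 6 (undo): buf='Z' cursor=1

Answer: Z|1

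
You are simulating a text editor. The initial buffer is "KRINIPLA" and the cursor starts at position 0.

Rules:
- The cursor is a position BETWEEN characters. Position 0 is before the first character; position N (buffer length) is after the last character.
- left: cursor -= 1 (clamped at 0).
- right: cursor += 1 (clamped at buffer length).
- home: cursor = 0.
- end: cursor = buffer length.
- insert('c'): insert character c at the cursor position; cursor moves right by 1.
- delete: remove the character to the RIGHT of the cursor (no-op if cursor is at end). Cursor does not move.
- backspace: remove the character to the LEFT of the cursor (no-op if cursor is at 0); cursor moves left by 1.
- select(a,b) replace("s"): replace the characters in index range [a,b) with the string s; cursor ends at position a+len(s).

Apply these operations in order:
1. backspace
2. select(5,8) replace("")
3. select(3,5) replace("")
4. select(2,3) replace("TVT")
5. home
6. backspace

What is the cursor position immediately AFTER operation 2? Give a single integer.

Answer: 5

Derivation:
After op 1 (backspace): buf='KRINIPLA' cursor=0
After op 2 (select(5,8) replace("")): buf='KRINI' cursor=5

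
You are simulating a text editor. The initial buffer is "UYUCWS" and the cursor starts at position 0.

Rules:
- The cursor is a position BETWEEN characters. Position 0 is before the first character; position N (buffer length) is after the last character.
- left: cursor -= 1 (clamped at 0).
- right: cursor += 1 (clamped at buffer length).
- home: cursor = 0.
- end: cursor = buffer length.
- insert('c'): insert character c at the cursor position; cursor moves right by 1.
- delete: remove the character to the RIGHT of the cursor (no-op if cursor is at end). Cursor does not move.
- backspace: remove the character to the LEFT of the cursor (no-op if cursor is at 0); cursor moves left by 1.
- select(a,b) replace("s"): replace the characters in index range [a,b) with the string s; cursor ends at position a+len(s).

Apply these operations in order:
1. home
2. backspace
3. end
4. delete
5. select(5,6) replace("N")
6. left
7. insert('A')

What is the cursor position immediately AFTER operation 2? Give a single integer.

After op 1 (home): buf='UYUCWS' cursor=0
After op 2 (backspace): buf='UYUCWS' cursor=0

Answer: 0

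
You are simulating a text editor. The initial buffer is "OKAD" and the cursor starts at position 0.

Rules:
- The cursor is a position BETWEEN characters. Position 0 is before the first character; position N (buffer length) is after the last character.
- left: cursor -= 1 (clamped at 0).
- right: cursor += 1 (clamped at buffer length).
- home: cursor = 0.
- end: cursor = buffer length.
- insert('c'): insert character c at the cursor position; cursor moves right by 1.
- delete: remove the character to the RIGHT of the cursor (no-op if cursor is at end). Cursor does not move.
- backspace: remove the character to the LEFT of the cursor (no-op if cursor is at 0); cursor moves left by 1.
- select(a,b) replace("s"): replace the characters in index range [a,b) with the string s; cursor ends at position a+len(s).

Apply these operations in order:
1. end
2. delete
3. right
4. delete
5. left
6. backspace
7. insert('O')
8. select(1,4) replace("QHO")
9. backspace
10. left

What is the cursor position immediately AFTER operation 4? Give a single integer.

After op 1 (end): buf='OKAD' cursor=4
After op 2 (delete): buf='OKAD' cursor=4
After op 3 (right): buf='OKAD' cursor=4
After op 4 (delete): buf='OKAD' cursor=4

Answer: 4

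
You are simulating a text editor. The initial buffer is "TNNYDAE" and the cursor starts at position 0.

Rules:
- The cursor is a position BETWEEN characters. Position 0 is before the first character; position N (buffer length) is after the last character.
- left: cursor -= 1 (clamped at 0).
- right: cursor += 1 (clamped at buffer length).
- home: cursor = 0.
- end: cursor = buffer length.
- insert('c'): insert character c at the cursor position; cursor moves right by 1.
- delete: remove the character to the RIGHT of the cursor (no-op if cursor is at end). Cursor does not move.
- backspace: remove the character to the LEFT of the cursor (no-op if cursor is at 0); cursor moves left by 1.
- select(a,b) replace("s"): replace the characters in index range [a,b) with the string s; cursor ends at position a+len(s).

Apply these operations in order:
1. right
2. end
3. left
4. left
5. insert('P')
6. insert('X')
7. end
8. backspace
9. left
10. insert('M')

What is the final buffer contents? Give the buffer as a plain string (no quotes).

After op 1 (right): buf='TNNYDAE' cursor=1
After op 2 (end): buf='TNNYDAE' cursor=7
After op 3 (left): buf='TNNYDAE' cursor=6
After op 4 (left): buf='TNNYDAE' cursor=5
After op 5 (insert('P')): buf='TNNYDPAE' cursor=6
After op 6 (insert('X')): buf='TNNYDPXAE' cursor=7
After op 7 (end): buf='TNNYDPXAE' cursor=9
After op 8 (backspace): buf='TNNYDPXA' cursor=8
After op 9 (left): buf='TNNYDPXA' cursor=7
After op 10 (insert('M')): buf='TNNYDPXMA' cursor=8

Answer: TNNYDPXMA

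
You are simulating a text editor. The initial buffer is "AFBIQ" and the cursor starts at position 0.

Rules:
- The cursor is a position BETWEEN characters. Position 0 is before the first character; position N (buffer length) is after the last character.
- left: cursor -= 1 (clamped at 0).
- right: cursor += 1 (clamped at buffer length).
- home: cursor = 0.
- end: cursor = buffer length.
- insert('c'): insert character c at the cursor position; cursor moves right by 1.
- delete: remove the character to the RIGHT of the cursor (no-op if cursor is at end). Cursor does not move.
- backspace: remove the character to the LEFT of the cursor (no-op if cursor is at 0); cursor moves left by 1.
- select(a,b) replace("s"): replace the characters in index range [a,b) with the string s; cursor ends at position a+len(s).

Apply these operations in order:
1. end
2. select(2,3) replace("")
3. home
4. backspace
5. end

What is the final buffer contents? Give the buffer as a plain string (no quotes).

After op 1 (end): buf='AFBIQ' cursor=5
After op 2 (select(2,3) replace("")): buf='AFIQ' cursor=2
After op 3 (home): buf='AFIQ' cursor=0
After op 4 (backspace): buf='AFIQ' cursor=0
After op 5 (end): buf='AFIQ' cursor=4

Answer: AFIQ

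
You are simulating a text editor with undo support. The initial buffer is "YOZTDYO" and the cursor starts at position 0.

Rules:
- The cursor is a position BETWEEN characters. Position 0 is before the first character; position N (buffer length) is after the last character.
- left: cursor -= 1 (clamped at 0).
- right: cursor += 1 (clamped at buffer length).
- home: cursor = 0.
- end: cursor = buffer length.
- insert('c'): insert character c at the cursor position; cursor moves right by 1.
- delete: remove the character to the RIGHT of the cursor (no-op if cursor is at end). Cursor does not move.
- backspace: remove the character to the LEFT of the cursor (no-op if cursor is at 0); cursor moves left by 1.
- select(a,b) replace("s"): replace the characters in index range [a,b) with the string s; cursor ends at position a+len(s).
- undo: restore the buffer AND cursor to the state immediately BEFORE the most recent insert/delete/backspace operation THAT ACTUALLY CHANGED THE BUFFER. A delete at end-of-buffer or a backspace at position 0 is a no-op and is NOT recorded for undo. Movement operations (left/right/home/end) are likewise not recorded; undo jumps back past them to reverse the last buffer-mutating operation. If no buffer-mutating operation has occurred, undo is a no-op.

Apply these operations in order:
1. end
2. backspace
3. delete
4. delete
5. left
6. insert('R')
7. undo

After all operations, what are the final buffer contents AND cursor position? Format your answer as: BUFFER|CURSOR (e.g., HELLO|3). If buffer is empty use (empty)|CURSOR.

Answer: YOZTDY|5

Derivation:
After op 1 (end): buf='YOZTDYO' cursor=7
After op 2 (backspace): buf='YOZTDY' cursor=6
After op 3 (delete): buf='YOZTDY' cursor=6
After op 4 (delete): buf='YOZTDY' cursor=6
After op 5 (left): buf='YOZTDY' cursor=5
After op 6 (insert('R')): buf='YOZTDRY' cursor=6
After op 7 (undo): buf='YOZTDY' cursor=5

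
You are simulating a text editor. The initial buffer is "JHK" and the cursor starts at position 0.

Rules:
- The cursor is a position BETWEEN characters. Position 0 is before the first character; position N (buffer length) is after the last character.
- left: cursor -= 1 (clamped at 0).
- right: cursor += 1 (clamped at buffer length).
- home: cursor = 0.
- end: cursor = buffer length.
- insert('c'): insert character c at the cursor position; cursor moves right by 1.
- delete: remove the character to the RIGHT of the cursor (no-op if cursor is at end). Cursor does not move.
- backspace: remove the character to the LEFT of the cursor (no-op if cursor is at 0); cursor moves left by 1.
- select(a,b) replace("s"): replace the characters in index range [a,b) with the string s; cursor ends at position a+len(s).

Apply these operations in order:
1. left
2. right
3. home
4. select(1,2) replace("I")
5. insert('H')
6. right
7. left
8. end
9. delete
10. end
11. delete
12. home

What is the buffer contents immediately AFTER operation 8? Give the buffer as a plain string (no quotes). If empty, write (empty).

Answer: JIHK

Derivation:
After op 1 (left): buf='JHK' cursor=0
After op 2 (right): buf='JHK' cursor=1
After op 3 (home): buf='JHK' cursor=0
After op 4 (select(1,2) replace("I")): buf='JIK' cursor=2
After op 5 (insert('H')): buf='JIHK' cursor=3
After op 6 (right): buf='JIHK' cursor=4
After op 7 (left): buf='JIHK' cursor=3
After op 8 (end): buf='JIHK' cursor=4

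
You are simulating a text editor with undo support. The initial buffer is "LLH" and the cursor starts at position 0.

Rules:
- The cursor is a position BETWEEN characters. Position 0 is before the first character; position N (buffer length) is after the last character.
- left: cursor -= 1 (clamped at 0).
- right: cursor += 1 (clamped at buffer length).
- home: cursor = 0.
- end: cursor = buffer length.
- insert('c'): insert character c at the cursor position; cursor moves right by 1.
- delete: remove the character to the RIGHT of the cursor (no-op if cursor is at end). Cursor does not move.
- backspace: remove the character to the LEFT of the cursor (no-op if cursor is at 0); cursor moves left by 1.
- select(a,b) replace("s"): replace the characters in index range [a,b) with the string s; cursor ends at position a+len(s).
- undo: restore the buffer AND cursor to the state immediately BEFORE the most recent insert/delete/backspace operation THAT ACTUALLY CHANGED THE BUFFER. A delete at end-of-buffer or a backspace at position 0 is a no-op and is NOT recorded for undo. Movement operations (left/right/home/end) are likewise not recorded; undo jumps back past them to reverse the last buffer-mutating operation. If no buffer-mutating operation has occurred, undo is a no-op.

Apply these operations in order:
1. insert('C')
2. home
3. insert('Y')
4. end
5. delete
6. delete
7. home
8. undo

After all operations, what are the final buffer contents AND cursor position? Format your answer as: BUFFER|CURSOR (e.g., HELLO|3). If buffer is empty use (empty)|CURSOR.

Answer: CLLH|0

Derivation:
After op 1 (insert('C')): buf='CLLH' cursor=1
After op 2 (home): buf='CLLH' cursor=0
After op 3 (insert('Y')): buf='YCLLH' cursor=1
After op 4 (end): buf='YCLLH' cursor=5
After op 5 (delete): buf='YCLLH' cursor=5
After op 6 (delete): buf='YCLLH' cursor=5
After op 7 (home): buf='YCLLH' cursor=0
After op 8 (undo): buf='CLLH' cursor=0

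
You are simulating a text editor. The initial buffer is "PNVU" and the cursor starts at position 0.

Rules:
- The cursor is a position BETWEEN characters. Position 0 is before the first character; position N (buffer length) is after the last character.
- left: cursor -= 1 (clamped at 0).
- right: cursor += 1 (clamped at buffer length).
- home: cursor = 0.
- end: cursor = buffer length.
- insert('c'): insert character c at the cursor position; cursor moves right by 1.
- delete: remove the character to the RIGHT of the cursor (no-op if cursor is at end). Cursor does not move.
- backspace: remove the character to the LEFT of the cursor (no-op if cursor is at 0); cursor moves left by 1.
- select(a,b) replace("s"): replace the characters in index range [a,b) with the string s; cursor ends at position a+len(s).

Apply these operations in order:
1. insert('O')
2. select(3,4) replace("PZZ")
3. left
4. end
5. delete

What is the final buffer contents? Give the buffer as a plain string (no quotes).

After op 1 (insert('O')): buf='OPNVU' cursor=1
After op 2 (select(3,4) replace("PZZ")): buf='OPNPZZU' cursor=6
After op 3 (left): buf='OPNPZZU' cursor=5
After op 4 (end): buf='OPNPZZU' cursor=7
After op 5 (delete): buf='OPNPZZU' cursor=7

Answer: OPNPZZU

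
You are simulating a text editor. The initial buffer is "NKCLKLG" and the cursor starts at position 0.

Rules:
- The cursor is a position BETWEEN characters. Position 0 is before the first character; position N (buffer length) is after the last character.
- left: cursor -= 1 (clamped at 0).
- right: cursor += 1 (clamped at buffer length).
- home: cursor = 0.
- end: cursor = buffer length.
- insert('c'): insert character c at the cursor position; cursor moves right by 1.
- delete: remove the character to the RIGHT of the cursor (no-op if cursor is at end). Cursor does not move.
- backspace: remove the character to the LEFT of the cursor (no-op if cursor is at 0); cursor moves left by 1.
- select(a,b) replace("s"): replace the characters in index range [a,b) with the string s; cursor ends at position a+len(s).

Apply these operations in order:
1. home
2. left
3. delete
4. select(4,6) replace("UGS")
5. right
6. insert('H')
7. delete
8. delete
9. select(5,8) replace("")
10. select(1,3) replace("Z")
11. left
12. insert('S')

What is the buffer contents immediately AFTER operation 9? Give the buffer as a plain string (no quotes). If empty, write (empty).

Answer: KCLKU

Derivation:
After op 1 (home): buf='NKCLKLG' cursor=0
After op 2 (left): buf='NKCLKLG' cursor=0
After op 3 (delete): buf='KCLKLG' cursor=0
After op 4 (select(4,6) replace("UGS")): buf='KCLKUGS' cursor=7
After op 5 (right): buf='KCLKUGS' cursor=7
After op 6 (insert('H')): buf='KCLKUGSH' cursor=8
After op 7 (delete): buf='KCLKUGSH' cursor=8
After op 8 (delete): buf='KCLKUGSH' cursor=8
After op 9 (select(5,8) replace("")): buf='KCLKU' cursor=5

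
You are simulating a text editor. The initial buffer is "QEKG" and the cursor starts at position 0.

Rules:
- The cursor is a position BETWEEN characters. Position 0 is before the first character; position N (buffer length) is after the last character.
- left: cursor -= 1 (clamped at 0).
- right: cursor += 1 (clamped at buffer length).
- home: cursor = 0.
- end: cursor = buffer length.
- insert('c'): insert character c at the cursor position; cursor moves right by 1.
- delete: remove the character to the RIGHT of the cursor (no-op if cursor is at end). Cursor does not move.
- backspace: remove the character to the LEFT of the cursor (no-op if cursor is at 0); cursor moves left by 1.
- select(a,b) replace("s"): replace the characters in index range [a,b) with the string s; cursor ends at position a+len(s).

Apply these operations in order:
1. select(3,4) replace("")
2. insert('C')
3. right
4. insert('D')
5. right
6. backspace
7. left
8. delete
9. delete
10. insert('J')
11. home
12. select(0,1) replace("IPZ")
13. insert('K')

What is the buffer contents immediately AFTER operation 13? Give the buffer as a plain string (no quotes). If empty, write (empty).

After op 1 (select(3,4) replace("")): buf='QEK' cursor=3
After op 2 (insert('C')): buf='QEKC' cursor=4
After op 3 (right): buf='QEKC' cursor=4
After op 4 (insert('D')): buf='QEKCD' cursor=5
After op 5 (right): buf='QEKCD' cursor=5
After op 6 (backspace): buf='QEKC' cursor=4
After op 7 (left): buf='QEKC' cursor=3
After op 8 (delete): buf='QEK' cursor=3
After op 9 (delete): buf='QEK' cursor=3
After op 10 (insert('J')): buf='QEKJ' cursor=4
After op 11 (home): buf='QEKJ' cursor=0
After op 12 (select(0,1) replace("IPZ")): buf='IPZEKJ' cursor=3
After op 13 (insert('K')): buf='IPZKEKJ' cursor=4

Answer: IPZKEKJ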